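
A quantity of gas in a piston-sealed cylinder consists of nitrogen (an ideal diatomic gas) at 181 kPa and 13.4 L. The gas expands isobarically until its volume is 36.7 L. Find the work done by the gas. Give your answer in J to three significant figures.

W ≈ 4220 J

Isobaric: W = P ΔV.
W = (181 kPa)(36.7 − 13.4 L) = (181)(23.3) = 4217 J.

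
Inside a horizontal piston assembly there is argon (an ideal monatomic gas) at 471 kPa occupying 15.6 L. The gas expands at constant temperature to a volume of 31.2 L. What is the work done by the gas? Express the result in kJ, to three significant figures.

W ≈ 5.09 kJ

Isothermal: W = nRT ln(V₂/V₁) = P₁V₁ ln(V₂/V₁).
P₁V₁ = (471 kPa)(15.6 L) = 7348 J.
W = 7348 × ln(31.2/15.6) = 7348 × 0.6931
W_by_gas = 5093 J.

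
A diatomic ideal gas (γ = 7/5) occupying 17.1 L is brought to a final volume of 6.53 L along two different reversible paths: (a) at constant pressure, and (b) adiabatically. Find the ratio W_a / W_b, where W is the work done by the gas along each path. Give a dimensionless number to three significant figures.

W_a / W_b ≈ 0.526

Path (a) isobaric: W = P₁(V₂ − V₁) → W_a/(P₁V₁) = -0.6181.
Path (b) adiabatic: W = P₁V₁(1 − (V₁/V₂)^(γ−1))/(γ−1) → W_b/(P₁V₁) = -1.174.
W_a / W_b = -0.6181 / -1.174 = 0.5264.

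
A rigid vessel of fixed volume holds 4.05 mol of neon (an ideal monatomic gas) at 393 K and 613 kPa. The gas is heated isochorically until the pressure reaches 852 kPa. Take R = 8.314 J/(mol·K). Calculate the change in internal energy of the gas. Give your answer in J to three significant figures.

Constant volume ⇒ W = 0, so Q = ΔU = nCᵥΔT with Cᵥ = 3R/2 = 12.47 J/(mol·K).
At constant V, T₂/T₁ = P₂/P₁ ⇒ ΔT = T₁(P₂/P₁ − 1) = 393·(852/613 − 1) = 153.2 K.
ΔU = (4.05)(12.47)(153.2) = 7739 J.

ΔU ≈ 7740 J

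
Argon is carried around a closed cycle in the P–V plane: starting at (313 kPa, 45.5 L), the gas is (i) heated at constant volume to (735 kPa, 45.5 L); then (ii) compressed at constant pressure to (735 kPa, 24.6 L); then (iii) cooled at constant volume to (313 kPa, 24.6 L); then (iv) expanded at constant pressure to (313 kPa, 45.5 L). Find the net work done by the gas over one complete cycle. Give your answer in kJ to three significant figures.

W_net ≈ -8.82 kJ

Constant-volume legs do no work.
W(ii) = (735)(24.6 − 45.5) = -15361 J; W(iv) = (313)(45.5 − 24.6) = 6542 J.
W_net = -15361 + 6542 = -8820 J (the counter-clockwise enclosed area).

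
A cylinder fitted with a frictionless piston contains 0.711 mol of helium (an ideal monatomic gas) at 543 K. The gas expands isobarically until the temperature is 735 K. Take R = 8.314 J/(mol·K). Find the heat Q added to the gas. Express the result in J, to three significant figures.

Isobaric: W = nRΔT = (0.711)(8.314)(192) = 1135 J.
ΔU = nCᵥΔT with Cᵥ = 3R/2: ΔU = (0.711)(12.47)(192) = 1702 J.
Q = ΔU + W = 1702 + 1135 = 2837 J.

Q ≈ 2840 J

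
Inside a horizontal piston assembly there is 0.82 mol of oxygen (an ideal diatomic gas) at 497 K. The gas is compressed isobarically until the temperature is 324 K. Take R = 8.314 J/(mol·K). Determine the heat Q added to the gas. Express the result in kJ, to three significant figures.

Q ≈ -4.13 kJ

Isobaric: W = nRΔT = (0.82)(8.314)(-173) = -1179 J.
ΔU = nCᵥΔT with Cᵥ = 5R/2: ΔU = (0.82)(20.79)(-173) = -2949 J.
Q = ΔU + W = -2949 − 1179 = -4128 J.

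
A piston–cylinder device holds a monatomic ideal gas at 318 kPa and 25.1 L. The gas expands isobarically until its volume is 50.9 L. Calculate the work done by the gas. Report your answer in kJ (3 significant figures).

Isobaric: W = P ΔV.
W = (318 kPa)(50.9 − 25.1 L) = (318)(25.8) = 8204 J.

W ≈ 8.20 kJ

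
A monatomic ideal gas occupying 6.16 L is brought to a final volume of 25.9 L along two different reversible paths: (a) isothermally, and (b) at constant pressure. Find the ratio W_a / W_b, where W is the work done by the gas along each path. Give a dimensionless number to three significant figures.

W_a / W_b ≈ 0.448

Path (a) isothermal: W = P₁V₁ ln(V₂/V₁) → W_a/(P₁V₁) = 1.436.
Path (b) isobaric: W = P₁(V₂ − V₁) → W_b/(P₁V₁) = 3.205.
W_a / W_b = 1.436 / 3.205 = 0.4482.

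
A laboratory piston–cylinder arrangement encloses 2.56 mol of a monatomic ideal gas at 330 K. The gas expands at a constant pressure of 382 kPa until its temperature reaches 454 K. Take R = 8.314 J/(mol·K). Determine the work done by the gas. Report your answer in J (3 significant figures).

W ≈ 2640 J

Isobaric: W = P ΔV = nR ΔT.
W = (2.56)(8.314)(454 − 330) = 2639 J.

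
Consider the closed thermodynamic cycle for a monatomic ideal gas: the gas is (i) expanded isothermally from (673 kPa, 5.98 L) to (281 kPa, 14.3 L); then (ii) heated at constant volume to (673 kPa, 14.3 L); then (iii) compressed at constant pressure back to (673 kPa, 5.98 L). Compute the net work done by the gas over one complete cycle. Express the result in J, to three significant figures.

W_net ≈ -2090 J

Leg (i): W = PᵢVᵢ ln(V_f/Vᵢ) = (4025) ln(14.3/5.98) = 3509 J.
Leg (ii): W = 0.
Leg (iii): W = PΔV = (673)(5.98 − 14.3) = -5599 J.
W_net = 3509 − 5599 = -2091 J.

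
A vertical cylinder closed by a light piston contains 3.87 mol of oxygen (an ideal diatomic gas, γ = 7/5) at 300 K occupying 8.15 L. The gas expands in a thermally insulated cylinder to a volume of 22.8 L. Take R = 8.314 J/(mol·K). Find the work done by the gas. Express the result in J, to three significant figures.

Adiabatic: TV^(γ−1) = const with γ = 7/5.
T₂ = T₁ (V₁/V₂)^(γ−1) = 300 × (8.15/22.8)^0.4 = 300 × 0.6627 = 198.8 K.
W_by = nCᵥ(T₁ − T₂) = (3.87)(20.79)(300 − 198.8) = 8141 J.

W ≈ 8140 J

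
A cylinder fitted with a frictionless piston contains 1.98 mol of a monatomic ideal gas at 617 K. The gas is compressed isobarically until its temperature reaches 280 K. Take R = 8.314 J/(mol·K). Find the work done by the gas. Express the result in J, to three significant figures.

W ≈ -5550 J

Isobaric: W = P ΔV = nR ΔT.
W = (1.98)(8.314)(280 − 617) = -5548 J.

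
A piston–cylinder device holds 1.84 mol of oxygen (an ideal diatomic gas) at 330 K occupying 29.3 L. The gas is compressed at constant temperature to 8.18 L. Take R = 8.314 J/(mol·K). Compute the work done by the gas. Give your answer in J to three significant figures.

Isothermal: W = nRT ln(V₂/V₁).
W = (1.84)(8.314)(330) × ln(8.18/29.3)
  = 5048 × -1.276
W_by_gas = -6441 J.

W ≈ -6440 J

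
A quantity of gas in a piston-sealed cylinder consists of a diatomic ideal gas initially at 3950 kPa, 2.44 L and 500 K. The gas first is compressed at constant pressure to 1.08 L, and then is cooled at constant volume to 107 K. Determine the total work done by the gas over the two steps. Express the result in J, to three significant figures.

W_total ≈ -5370 J

Step 1 (isobaric): W = PΔV = (3950 kPa)(1.08 − 2.44 L) = -5372 J.
Step 2 (isochoric): W = 0 (constant volume).
W_total = -5372 + 0 = -5372 J.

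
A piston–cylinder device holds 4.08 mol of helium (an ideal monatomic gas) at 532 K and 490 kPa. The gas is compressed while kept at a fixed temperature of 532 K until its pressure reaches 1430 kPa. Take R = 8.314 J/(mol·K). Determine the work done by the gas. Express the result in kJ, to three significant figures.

Isothermal process: W = nRT ln(V₂/V₁) = nRT ln(P₁/P₂).
W = (4.08)(8.314)(532) × ln(490/1430)
  = 18046 × ln(0.3427) = 18046 × -1.071
W_by_gas = -19328 J.

W ≈ -19.3 kJ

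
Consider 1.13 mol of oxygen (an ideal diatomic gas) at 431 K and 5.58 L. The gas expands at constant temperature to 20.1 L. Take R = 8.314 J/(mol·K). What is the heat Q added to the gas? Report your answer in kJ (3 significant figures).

Isothermal ⇒ ΔU = 0, so Q = W = nRT ln(V₂/V₁).
Q = (1.13)(8.314)(431) ln(20.1/5.58) = 4049 × 1.282 = 5189 J.

Q ≈ 5.19 kJ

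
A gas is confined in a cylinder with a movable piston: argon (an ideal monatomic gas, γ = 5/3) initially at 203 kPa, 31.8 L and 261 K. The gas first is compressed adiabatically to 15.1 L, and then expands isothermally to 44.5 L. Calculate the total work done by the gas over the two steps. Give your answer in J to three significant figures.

W_total ≈ 5240 J

Step 1 (adiabatic): W = (P₁V₁ − P₂V₂)/(γ−1) = (6455 − 10606)/0.667 = -6226 J.
After step 1: P = 702.4 kPa, V = 15.1 L, T = 428.8 K.
Step 2 (isothermal): W = P₁V₁ ln(V₂/V₁) = (10606) ln(44.5/15.1) = 11463 J.
W_total = -6226 + 11463 = 5237 J.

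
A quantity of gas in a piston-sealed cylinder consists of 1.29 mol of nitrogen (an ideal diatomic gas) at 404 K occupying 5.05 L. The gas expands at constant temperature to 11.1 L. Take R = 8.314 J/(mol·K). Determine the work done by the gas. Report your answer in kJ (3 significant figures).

W ≈ 3.41 kJ

Isothermal: W = nRT ln(V₂/V₁).
W = (1.29)(8.314)(404) × ln(11.1/5.05)
  = 4333 × 0.7876
W_by_gas = 3412 J.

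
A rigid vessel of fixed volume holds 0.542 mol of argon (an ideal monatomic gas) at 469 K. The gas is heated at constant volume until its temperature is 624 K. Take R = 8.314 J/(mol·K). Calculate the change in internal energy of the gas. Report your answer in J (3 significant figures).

ΔU ≈ 1050 J

Constant volume ⇒ W = 0, so Q = ΔU = nCᵥΔT with Cᵥ = 3R/2 = 12.47 J/(mol·K).
ΔU = (0.542)(12.47)(624 − 469) = 1048 J.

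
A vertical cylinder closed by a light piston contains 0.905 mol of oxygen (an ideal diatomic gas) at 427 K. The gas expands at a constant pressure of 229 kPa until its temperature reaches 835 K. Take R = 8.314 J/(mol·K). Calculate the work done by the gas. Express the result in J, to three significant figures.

W ≈ 3070 J

Isobaric: W = P ΔV = nR ΔT.
W = (0.905)(8.314)(835 − 427) = 3070 J.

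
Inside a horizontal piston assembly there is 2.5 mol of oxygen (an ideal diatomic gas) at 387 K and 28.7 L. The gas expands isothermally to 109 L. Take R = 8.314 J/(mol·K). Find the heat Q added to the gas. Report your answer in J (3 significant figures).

Isothermal ⇒ ΔU = 0, so Q = W = nRT ln(V₂/V₁).
Q = (2.5)(8.314)(387) ln(109/28.7) = 8044 × 1.334 = 10734 J.

Q ≈ 10700 J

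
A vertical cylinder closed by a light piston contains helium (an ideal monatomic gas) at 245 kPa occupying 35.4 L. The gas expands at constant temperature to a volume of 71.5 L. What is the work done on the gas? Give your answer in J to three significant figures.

Isothermal: W = nRT ln(V₂/V₁) = P₁V₁ ln(V₂/V₁).
P₁V₁ = (245 kPa)(35.4 L) = 8673 J.
W = 8673 × ln(71.5/35.4) = 8673 × 0.703
W_by_gas = 6097 J; work on gas = −W_by = -6097 J.

W ≈ -6100 J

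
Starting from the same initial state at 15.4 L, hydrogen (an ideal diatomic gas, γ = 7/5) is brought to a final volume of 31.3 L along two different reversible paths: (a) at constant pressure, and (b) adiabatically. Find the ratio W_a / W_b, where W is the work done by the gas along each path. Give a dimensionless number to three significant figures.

W_a / W_b ≈ 1.67

Path (a) isobaric: W = P₁(V₂ − V₁) → W_a/(P₁V₁) = 1.032.
Path (b) adiabatic: W = P₁V₁(1 − (V₁/V₂)^(γ−1))/(γ−1) → W_b/(P₁V₁) = 0.6175.
W_a / W_b = 1.032 / 0.6175 = 1.672.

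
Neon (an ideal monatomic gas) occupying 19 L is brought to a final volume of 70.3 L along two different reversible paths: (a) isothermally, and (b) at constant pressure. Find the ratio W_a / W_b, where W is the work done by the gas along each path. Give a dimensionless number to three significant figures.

Path (a) isothermal: W = P₁V₁ ln(V₂/V₁) → W_a/(P₁V₁) = 1.308.
Path (b) isobaric: W = P₁(V₂ − V₁) → W_b/(P₁V₁) = 2.7.
W_a / W_b = 1.308 / 2.7 = 0.4846.

W_a / W_b ≈ 0.485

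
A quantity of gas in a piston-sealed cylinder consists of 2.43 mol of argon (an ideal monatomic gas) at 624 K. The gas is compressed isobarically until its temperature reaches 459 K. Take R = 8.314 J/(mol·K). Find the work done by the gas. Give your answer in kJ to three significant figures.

Isobaric: W = P ΔV = nR ΔT.
W = (2.43)(8.314)(459 − 624) = -3333 J.

W ≈ -3.33 kJ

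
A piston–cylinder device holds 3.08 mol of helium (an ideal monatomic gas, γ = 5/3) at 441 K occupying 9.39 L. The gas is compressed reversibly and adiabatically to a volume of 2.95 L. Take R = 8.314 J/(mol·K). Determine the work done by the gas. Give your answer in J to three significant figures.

W ≈ -19700 J

Adiabatic: TV^(γ−1) = const with γ = 5/3.
T₂ = T₁ (V₁/V₂)^(γ−1) = 441 × (9.39/2.95)^0.667 = 441 × 2.164 = 954.3 K.
W_by = nCᵥ(T₁ − T₂) = (3.08)(12.47)(441 − 954.3) = -19715 J.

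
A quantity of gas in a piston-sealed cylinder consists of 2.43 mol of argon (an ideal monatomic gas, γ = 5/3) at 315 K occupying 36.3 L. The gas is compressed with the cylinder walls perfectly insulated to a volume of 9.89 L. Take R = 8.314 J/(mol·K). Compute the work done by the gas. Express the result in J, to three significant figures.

Adiabatic: TV^(γ−1) = const with γ = 5/3.
T₂ = T₁ (V₁/V₂)^(γ−1) = 315 × (36.3/9.89)^0.667 = 315 × 2.379 = 749.5 K.
W_by = nCᵥ(T₁ − T₂) = (2.43)(12.47)(315 − 749.5) = -13168 J.

W ≈ -13200 J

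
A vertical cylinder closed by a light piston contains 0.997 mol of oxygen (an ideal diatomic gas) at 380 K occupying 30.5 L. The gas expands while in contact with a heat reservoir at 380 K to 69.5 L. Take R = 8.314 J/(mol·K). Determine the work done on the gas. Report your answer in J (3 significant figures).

Isothermal: W = nRT ln(V₂/V₁).
W = (0.997)(8.314)(380) × ln(69.5/30.5)
  = 3150 × 0.8236
W_by_gas = 2594 J; work on gas = −W_by = -2594 J.

W ≈ -2590 J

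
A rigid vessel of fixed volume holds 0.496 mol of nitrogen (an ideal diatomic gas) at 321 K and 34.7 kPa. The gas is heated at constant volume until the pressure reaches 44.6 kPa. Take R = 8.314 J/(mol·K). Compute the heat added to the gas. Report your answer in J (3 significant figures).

Q ≈ 944 J

Constant volume ⇒ W = 0, so Q = ΔU = nCᵥΔT with Cᵥ = 5R/2 = 20.79 J/(mol·K).
At constant V, T₂/T₁ = P₂/P₁ ⇒ ΔT = T₁(P₂/P₁ − 1) = 321·(44.6/34.7 − 1) = 91.58 K.
ΔU = (0.496)(20.79)(91.58) = 944.2 J.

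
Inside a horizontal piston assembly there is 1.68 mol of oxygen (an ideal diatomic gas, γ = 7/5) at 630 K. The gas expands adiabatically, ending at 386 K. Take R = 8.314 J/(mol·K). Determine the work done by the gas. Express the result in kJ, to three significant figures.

W ≈ 8.52 kJ

Adiabatic ⇒ Q = 0, so W_by = −ΔU = nCᵥ(T₁ − T₂).
Cᵥ = 5R/2 = 20.79 J/(mol·K).
W = (1.68)(20.79)(630 − 386) = 8520 J.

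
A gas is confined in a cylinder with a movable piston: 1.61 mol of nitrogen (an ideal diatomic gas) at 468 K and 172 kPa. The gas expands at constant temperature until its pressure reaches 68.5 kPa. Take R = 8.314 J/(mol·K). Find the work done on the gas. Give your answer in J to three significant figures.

W ≈ -5770 J

Isothermal process: W = nRT ln(V₂/V₁) = nRT ln(P₁/P₂).
W = (1.61)(8.314)(468) × ln(172/68.5)
  = 6264 × ln(2.511) = 6264 × 0.9207
W_by_gas = 5767 J; work on gas = −W_by = -5767 J.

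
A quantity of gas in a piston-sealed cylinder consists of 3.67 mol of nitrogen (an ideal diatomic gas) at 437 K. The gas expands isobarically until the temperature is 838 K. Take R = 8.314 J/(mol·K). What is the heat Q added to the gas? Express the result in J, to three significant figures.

Q ≈ 42800 J

Isobaric: W = nRΔT = (3.67)(8.314)(401) = 12235 J.
ΔU = nCᵥΔT with Cᵥ = 5R/2: ΔU = (3.67)(20.79)(401) = 30589 J.
Q = ΔU + W = 30589 + 12235 = 42824 J.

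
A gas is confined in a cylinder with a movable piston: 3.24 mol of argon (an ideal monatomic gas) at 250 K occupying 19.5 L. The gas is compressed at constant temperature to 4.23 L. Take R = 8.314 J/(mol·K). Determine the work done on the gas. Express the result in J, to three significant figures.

W ≈ 10300 J

Isothermal: W = nRT ln(V₂/V₁).
W = (3.24)(8.314)(250) × ln(4.23/19.5)
  = 6734 × -1.528
W_by_gas = -10292 J; work on gas = −W_by = 10292 J.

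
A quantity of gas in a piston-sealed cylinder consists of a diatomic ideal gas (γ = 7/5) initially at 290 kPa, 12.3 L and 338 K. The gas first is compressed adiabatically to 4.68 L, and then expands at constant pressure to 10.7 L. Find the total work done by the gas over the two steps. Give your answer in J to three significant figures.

Step 1 (adiabatic): W = (P₁V₁ − P₂V₂)/(γ−1) = (3567 − 5250)/0.4 = -4208 J.
After step 1: P = 1122 kPa, V = 4.68 L, T = 497.5 K.
Step 2 (isobaric): W = PΔV = (1122 kPa)(10.7 − 4.68 L) = 6753 J.
W_total = -4208 + 6753 = 2546 J.

W_total ≈ 2550 J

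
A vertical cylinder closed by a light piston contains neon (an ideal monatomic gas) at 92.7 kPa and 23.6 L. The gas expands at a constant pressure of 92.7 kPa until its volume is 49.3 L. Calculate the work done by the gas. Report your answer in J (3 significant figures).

W ≈ 2380 J

Isobaric: W = P ΔV.
W = (92.7 kPa)(49.3 − 23.6 L) = (92.7)(25.7) = 2382 J.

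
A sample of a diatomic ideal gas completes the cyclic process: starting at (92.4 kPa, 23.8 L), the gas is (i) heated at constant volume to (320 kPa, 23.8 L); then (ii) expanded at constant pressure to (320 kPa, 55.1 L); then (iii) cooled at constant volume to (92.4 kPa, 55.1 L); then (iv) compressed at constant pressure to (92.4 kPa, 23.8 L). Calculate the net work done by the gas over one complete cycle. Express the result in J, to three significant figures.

Constant-volume legs do no work.
W(ii) = (320)(55.1 − 23.8) = 10016 J; W(iv) = (92.4)(23.8 − 55.1) = -2892 J.
W_net = 10016 − 2892 = 7124 J (the clockwise enclosed area).

W_net ≈ 7120 J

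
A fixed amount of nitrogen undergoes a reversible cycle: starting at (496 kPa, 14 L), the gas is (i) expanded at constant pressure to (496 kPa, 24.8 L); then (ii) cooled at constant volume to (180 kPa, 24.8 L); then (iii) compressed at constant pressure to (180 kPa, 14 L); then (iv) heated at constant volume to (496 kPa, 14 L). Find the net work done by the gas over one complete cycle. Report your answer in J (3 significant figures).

W_net ≈ 3410 J

Constant-volume legs do no work.
W(i) = (496)(24.8 − 14) = 5357 J; W(iii) = (180)(14 − 24.8) = -1944 J.
W_net = 5357 − 1944 = 3413 J (the clockwise enclosed area).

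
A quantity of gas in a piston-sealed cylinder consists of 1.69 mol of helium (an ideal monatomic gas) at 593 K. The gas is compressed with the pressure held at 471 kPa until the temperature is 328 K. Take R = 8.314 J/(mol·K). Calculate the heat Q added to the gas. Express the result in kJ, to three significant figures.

Isobaric: W = nRΔT = (1.69)(8.314)(-265) = -3723 J.
ΔU = nCᵥΔT with Cᵥ = 3R/2: ΔU = (1.69)(12.47)(-265) = -5585 J.
Q = ΔU + W = -5585 − 3723 = -9309 J.

Q ≈ -9.31 kJ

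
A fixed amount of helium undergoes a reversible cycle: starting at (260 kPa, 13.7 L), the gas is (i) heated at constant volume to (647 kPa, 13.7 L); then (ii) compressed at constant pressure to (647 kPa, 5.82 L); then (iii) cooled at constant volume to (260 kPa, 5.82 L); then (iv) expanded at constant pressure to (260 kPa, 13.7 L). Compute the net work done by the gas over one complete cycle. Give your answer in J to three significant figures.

Constant-volume legs do no work.
W(ii) = (647)(5.82 − 13.7) = -5098 J; W(iv) = (260)(13.7 − 5.82) = 2049 J.
W_net = -5098 + 2049 = -3050 J (the counter-clockwise enclosed area).

W_net ≈ -3050 J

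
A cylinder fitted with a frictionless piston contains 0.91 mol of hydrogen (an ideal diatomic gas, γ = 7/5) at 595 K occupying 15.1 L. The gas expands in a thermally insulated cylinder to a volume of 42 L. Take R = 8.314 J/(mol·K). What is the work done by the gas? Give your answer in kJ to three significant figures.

Adiabatic: TV^(γ−1) = const with γ = 7/5.
T₂ = T₁ (V₁/V₂)^(γ−1) = 595 × (15.1/42)^0.4 = 595 × 0.6642 = 395.2 K.
W_by = nCᵥ(T₁ − T₂) = (0.91)(20.79)(595 − 395.2) = 3779 J.

W ≈ 3.78 kJ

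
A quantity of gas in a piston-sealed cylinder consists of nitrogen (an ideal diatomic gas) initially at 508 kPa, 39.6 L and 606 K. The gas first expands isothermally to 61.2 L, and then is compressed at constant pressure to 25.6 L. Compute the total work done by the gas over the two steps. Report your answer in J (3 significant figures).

W_total ≈ -2940 J

Step 1 (isothermal): W = P₁V₁ ln(V₂/V₁) = (20117) ln(61.2/39.6) = 8757 J.
After step 1: P = 328.7 kPa, V = 61.2 L, T = 606 K.
Step 2 (isobaric): W = PΔV = (328.7 kPa)(25.6 − 61.2 L) = -11702 J.
W_total = 8757 − 11702 = -2945 J.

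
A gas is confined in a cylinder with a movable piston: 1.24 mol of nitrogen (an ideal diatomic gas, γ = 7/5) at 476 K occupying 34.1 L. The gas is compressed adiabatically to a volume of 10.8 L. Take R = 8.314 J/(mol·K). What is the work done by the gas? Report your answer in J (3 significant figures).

W ≈ -7160 J

Adiabatic: TV^(γ−1) = const with γ = 7/5.
T₂ = T₁ (V₁/V₂)^(γ−1) = 476 × (34.1/10.8)^0.4 = 476 × 1.584 = 753.9 K.
W_by = nCᵥ(T₁ − T₂) = (1.24)(20.79)(476 − 753.9) = -7164 J.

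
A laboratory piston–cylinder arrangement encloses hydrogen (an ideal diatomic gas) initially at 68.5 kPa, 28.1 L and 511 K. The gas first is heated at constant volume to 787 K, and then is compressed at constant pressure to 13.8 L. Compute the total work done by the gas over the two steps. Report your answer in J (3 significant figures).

W_total ≈ -1510 J

Step 1 (isochoric): W = 0 (constant volume).
After step 1: P = 105.5 kPa (V unchanged).
Step 2 (isobaric): W = PΔV = (105.5 kPa)(13.8 − 28.1 L) = -1509 J.
W_total = 0 − 1509 = -1509 J.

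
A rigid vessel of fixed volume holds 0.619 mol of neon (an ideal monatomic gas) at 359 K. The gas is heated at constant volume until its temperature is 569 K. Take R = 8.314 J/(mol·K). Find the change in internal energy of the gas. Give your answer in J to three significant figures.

Constant volume ⇒ W = 0, so Q = ΔU = nCᵥΔT with Cᵥ = 3R/2 = 12.47 J/(mol·K).
ΔU = (0.619)(12.47)(569 − 359) = 1621 J.

ΔU ≈ 1620 J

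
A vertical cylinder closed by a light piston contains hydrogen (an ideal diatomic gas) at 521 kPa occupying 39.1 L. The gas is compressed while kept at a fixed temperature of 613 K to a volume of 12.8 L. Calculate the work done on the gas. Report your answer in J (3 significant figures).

W ≈ 22700 J

Isothermal: W = nRT ln(V₂/V₁) = P₁V₁ ln(V₂/V₁).
P₁V₁ = (521 kPa)(39.1 L) = 20371 J.
W = 20371 × ln(12.8/39.1) = 20371 × -1.117
W_by_gas = -22748 J; work on gas = −W_by = 22748 J.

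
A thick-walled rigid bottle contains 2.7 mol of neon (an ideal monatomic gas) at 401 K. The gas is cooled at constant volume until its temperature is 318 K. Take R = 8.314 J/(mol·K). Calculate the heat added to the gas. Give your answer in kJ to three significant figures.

Q ≈ -2.79 kJ

Constant volume ⇒ W = 0, so Q = ΔU = nCᵥΔT with Cᵥ = 3R/2 = 12.47 J/(mol·K).
ΔU = (2.7)(12.47)(318 − 401) = -2795 J.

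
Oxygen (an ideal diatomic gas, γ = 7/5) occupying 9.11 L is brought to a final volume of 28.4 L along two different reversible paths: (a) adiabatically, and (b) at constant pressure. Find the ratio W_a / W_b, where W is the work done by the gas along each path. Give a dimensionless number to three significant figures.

Path (a) adiabatic: W = P₁V₁(1 − (V₁/V₂)^(γ−1))/(γ−1) → W_a/(P₁V₁) = 0.9136.
Path (b) isobaric: W = P₁(V₂ − V₁) → W_b/(P₁V₁) = 2.117.
W_a / W_b = 0.9136 / 2.117 = 0.4314.

W_a / W_b ≈ 0.431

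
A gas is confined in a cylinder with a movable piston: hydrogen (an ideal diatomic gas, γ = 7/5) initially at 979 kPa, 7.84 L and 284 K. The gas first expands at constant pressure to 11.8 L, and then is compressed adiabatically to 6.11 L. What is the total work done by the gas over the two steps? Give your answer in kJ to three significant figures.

W_total ≈ -4.82 kJ

Step 1 (isobaric): W = PΔV = (979 kPa)(11.8 − 7.84 L) = 3877 J.
After step 1: P = 979 kPa, V = 11.8 L, T = 427.4 K.
Step 2 (adiabatic): W = (P₁V₁ − P₂V₂)/(γ−1) = (11552 − 15031)/0.4 = -8698 J.
W_total = 3877 − 8698 = -4821 J.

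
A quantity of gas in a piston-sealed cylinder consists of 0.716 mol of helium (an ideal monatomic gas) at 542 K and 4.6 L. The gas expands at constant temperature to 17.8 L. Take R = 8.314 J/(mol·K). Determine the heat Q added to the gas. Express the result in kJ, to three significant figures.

Isothermal ⇒ ΔU = 0, so Q = W = nRT ln(V₂/V₁).
Q = (0.716)(8.314)(542) ln(17.8/4.6) = 3226 × 1.353 = 4366 J.

Q ≈ 4.37 kJ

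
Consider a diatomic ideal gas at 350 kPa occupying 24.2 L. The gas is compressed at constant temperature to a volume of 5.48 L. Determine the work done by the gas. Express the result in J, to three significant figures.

Isothermal: W = nRT ln(V₂/V₁) = P₁V₁ ln(V₂/V₁).
P₁V₁ = (350 kPa)(24.2 L) = 8470 J.
W = 8470 × ln(5.48/24.2) = 8470 × -1.485
W_by_gas = -12580 J.

W ≈ -12600 J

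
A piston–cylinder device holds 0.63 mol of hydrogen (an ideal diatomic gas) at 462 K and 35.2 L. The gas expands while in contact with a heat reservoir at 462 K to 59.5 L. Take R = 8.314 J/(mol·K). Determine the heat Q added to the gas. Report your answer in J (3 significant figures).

Isothermal ⇒ ΔU = 0, so Q = W = nRT ln(V₂/V₁).
Q = (0.63)(8.314)(462) ln(59.5/35.2) = 2420 × 0.5249 = 1270 J.

Q ≈ 1270 J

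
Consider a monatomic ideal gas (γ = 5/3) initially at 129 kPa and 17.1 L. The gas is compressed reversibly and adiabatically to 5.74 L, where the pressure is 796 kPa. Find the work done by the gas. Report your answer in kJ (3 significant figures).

W ≈ -3.54 kJ

Adiabatic: W = (P₁V₁ − P₂V₂)/(γ − 1) with γ = 5/3.
P₁V₁ = 2206 J, P₂V₂ = 4569 J.
W = (2206 − 4569) / 0.6667 = -3545 J.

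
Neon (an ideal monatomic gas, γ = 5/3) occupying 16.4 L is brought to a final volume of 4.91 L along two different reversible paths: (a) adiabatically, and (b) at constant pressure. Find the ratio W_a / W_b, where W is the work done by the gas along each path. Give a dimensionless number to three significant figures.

Path (a) adiabatic: W = P₁V₁(1 − (V₁/V₂)^(γ−1))/(γ−1) → W_a/(P₁V₁) = -1.852.
Path (b) isobaric: W = P₁(V₂ − V₁) → W_b/(P₁V₁) = -0.7006.
W_a / W_b = -1.852 / -0.7006 = 2.643.

W_a / W_b ≈ 2.64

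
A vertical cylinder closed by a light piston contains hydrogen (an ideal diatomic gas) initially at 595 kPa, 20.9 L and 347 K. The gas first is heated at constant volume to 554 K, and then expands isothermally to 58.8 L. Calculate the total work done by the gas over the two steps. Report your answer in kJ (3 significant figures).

Step 1 (isochoric): W = 0 (constant volume).
After step 1: P = 949.9 kPa (V unchanged).
Step 2 (isothermal): W = P₁V₁ ln(V₂/V₁) = (19854) ln(58.8/20.9) = 20537 J.
W_total = 0 + 20537 = 20537 J.

W_total ≈ 20.5 kJ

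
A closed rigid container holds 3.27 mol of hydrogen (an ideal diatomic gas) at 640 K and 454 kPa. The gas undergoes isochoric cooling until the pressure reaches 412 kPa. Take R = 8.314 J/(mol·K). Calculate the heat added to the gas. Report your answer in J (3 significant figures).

Constant volume ⇒ W = 0, so Q = ΔU = nCᵥΔT with Cᵥ = 5R/2 = 20.79 J/(mol·K).
At constant V, T₂/T₁ = P₂/P₁ ⇒ ΔT = T₁(P₂/P₁ − 1) = 640·(412/454 − 1) = -59.21 K.
ΔU = (3.27)(20.79)(-59.21) = -4024 J.

Q ≈ -4020 J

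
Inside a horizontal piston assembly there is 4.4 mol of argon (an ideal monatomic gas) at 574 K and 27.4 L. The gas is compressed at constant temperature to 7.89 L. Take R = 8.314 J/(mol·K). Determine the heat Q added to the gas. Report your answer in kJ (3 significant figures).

Isothermal ⇒ ΔU = 0, so Q = W = nRT ln(V₂/V₁).
Q = (4.4)(8.314)(574) ln(7.89/27.4) = 20998 × -1.245 = -26141 J.

Q ≈ -26.1 kJ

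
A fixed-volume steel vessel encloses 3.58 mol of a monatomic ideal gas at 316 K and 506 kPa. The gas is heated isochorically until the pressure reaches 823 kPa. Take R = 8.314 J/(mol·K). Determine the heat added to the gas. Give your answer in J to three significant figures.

Constant volume ⇒ W = 0, so Q = ΔU = nCᵥΔT with Cᵥ = 3R/2 = 12.47 J/(mol·K).
At constant V, T₂/T₁ = P₂/P₁ ⇒ ΔT = T₁(P₂/P₁ − 1) = 316·(823/506 − 1) = 198 K.
ΔU = (3.58)(12.47)(198) = 8839 J.

Q ≈ 8840 J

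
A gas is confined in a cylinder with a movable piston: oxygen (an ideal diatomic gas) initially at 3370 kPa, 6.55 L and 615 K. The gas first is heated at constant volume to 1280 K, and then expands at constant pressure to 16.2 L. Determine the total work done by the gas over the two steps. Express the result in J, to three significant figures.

W_total ≈ 67700 J

Step 1 (isochoric): W = 0 (constant volume).
After step 1: P = 7014 kPa (V unchanged).
Step 2 (isobaric): W = PΔV = (7014 kPa)(16.2 − 6.55 L) = 67685 J.
W_total = 0 + 67685 = 67685 J.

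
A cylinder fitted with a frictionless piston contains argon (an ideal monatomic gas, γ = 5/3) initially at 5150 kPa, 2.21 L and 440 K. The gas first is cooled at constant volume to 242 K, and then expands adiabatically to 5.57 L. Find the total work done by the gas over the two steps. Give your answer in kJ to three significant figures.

W_total ≈ 4.32 kJ

Step 1 (isochoric): W = 0 (constant volume).
After step 1: P = 2832 kPa (V unchanged).
Step 2 (adiabatic): W = (P₁V₁ − P₂V₂)/(γ−1) = (6260 − 3380)/0.667 = 4320 J.
W_total = 0 + 4320 = 4320 J.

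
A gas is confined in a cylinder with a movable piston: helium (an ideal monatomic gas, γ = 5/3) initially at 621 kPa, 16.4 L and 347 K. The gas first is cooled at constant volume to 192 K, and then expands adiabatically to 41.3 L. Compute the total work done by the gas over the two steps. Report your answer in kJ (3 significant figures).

W_total ≈ 3.89 kJ

Step 1 (isochoric): W = 0 (constant volume).
After step 1: P = 343.6 kPa (V unchanged).
Step 2 (adiabatic): W = (P₁V₁ − P₂V₂)/(γ−1) = (5635 − 3044)/0.667 = 3886 J.
W_total = 0 + 3886 = 3886 J.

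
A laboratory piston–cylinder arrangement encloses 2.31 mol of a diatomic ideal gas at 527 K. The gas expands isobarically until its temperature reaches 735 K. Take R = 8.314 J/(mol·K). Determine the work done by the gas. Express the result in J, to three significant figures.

W ≈ 3990 J

Isobaric: W = P ΔV = nR ΔT.
W = (2.31)(8.314)(735 − 527) = 3995 J.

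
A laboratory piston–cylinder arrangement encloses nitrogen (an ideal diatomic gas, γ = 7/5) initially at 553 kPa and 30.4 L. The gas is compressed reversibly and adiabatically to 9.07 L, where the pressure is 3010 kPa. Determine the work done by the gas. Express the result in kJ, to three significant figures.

Adiabatic: W = (P₁V₁ − P₂V₂)/(γ − 1) with γ = 7/5.
P₁V₁ = 16811 J, P₂V₂ = 27301 J.
W = (16811 − 27301) / 0.4 = -26224 J.

W ≈ -26.2 kJ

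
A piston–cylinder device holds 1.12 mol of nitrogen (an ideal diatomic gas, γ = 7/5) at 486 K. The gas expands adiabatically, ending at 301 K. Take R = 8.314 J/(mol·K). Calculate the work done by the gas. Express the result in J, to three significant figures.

W ≈ 4310 J

Adiabatic ⇒ Q = 0, so W_by = −ΔU = nCᵥ(T₁ − T₂).
Cᵥ = 5R/2 = 20.79 J/(mol·K).
W = (1.12)(20.79)(486 − 301) = 4307 J.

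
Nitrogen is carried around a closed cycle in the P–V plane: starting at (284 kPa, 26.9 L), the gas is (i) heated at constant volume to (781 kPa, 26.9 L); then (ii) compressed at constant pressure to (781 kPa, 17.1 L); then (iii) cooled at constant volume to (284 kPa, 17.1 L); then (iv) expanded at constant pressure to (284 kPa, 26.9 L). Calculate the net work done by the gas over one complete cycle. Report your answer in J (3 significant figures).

W_net ≈ -4870 J

Constant-volume legs do no work.
W(ii) = (781)(17.1 − 26.9) = -7654 J; W(iv) = (284)(26.9 − 17.1) = 2783 J.
W_net = -7654 + 2783 = -4871 J (the counter-clockwise enclosed area).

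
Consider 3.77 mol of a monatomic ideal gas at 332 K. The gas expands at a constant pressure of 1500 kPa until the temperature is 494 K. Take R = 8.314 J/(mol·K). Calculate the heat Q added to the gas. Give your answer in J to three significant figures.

Isobaric: W = nRΔT = (3.77)(8.314)(162) = 5078 J.
ΔU = nCᵥΔT with Cᵥ = 3R/2: ΔU = (3.77)(12.47)(162) = 7617 J.
Q = ΔU + W = 7617 + 5078 = 12694 J.

Q ≈ 12700 J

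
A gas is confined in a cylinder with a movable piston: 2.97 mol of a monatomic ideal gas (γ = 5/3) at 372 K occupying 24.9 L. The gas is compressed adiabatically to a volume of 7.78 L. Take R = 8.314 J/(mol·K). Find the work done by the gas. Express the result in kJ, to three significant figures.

W ≈ -16.1 kJ

Adiabatic: TV^(γ−1) = const with γ = 5/3.
T₂ = T₁ (V₁/V₂)^(γ−1) = 372 × (24.9/7.78)^0.667 = 372 × 2.172 = 807.9 K.
W_by = nCᵥ(T₁ − T₂) = (2.97)(12.47)(372 − 807.9) = -16145 J.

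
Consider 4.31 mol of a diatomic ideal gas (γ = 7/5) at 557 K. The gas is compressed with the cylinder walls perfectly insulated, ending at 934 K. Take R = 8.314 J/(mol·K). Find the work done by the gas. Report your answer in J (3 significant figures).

Adiabatic ⇒ Q = 0, so W_by = −ΔU = nCᵥ(T₁ − T₂).
Cᵥ = 5R/2 = 20.79 J/(mol·K).
W = (4.31)(20.79)(557 − 934) = -33773 J.

W ≈ -33800 J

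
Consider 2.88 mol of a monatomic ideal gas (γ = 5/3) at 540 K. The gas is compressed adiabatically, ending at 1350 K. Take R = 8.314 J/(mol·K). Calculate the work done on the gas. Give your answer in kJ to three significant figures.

Adiabatic ⇒ Q = 0, so W_by = −ΔU = nCᵥ(T₁ − T₂).
Cᵥ = 3R/2 = 12.47 J/(mol·K).
W = (2.88)(12.47)(540 − 1350) = -29092 J.
Work on gas = −W_by = 29092 J.

W ≈ 29.1 kJ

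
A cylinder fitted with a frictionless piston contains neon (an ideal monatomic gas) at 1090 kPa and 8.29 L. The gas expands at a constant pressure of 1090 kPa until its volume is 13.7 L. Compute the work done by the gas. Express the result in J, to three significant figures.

Isobaric: W = P ΔV.
W = (1090 kPa)(13.7 − 8.29 L) = (1090)(5.41) = 5897 J.

W ≈ 5900 J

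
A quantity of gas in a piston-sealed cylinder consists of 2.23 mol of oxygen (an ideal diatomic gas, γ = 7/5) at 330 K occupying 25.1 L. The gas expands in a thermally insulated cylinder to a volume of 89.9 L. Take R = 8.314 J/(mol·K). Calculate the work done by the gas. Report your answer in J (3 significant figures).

W ≈ 6110 J

Adiabatic: TV^(γ−1) = const with γ = 7/5.
T₂ = T₁ (V₁/V₂)^(γ−1) = 330 × (25.1/89.9)^0.4 = 330 × 0.6003 = 198.1 K.
W_by = nCᵥ(T₁ − T₂) = (2.23)(20.79)(330 − 198.1) = 6114 J.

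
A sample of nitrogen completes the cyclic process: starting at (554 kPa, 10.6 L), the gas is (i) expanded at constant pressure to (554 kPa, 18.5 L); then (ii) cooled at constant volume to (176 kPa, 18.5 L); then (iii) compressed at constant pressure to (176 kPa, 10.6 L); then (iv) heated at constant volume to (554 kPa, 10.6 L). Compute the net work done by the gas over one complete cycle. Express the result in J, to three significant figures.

W_net ≈ 2990 J

Constant-volume legs do no work.
W(i) = (554)(18.5 − 10.6) = 4377 J; W(iii) = (176)(10.6 − 18.5) = -1390 J.
W_net = 4377 − 1390 = 2986 J (the clockwise enclosed area).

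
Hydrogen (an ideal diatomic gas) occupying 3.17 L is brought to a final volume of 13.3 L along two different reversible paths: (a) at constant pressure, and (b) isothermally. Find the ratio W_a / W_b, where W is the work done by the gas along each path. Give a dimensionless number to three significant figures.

W_a / W_b ≈ 2.23

Path (a) isobaric: W = P₁(V₂ − V₁) → W_a/(P₁V₁) = 3.196.
Path (b) isothermal: W = P₁V₁ ln(V₂/V₁) → W_b/(P₁V₁) = 1.434.
W_a / W_b = 3.196 / 1.434 = 2.228.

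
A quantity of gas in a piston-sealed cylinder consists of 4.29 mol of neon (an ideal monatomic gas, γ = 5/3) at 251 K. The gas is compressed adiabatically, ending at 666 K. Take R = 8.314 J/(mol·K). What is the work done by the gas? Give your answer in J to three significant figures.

Adiabatic ⇒ Q = 0, so W_by = −ΔU = nCᵥ(T₁ − T₂).
Cᵥ = 3R/2 = 12.47 J/(mol·K).
W = (4.29)(12.47)(251 − 666) = -22203 J.

W ≈ -22200 J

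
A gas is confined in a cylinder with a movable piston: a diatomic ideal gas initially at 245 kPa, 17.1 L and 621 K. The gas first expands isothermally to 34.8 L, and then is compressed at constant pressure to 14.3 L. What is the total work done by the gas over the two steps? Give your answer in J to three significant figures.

Step 1 (isothermal): W = P₁V₁ ln(V₂/V₁) = (4190) ln(34.8/17.1) = 2977 J.
After step 1: P = 120.4 kPa, V = 34.8 L, T = 621 K.
Step 2 (isobaric): W = PΔV = (120.4 kPa)(14.3 − 34.8 L) = -2468 J.
W_total = 2977 − 2468 = 508.9 J.

W_total ≈ 509 J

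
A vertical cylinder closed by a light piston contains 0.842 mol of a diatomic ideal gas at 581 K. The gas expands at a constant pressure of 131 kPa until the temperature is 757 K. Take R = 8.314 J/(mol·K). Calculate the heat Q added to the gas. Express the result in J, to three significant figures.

Isobaric: W = nRΔT = (0.842)(8.314)(176) = 1232 J.
ΔU = nCᵥΔT with Cᵥ = 5R/2: ΔU = (0.842)(20.79)(176) = 3080 J.
Q = ΔU + W = 3080 + 1232 = 4312 J.

Q ≈ 4310 J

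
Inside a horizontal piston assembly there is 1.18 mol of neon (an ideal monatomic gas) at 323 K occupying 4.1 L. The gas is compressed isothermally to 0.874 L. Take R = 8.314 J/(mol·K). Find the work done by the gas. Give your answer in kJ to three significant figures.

W ≈ -4.90 kJ

Isothermal: W = nRT ln(V₂/V₁).
W = (1.18)(8.314)(323) × ln(0.874/4.1)
  = 3169 × -1.546
W_by_gas = -4898 J.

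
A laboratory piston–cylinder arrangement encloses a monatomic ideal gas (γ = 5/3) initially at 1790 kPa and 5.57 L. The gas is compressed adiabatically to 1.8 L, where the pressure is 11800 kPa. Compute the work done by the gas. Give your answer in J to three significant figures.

Adiabatic: W = (P₁V₁ − P₂V₂)/(γ − 1) with γ = 5/3.
P₁V₁ = 9970 J, P₂V₂ = 21240 J.
W = (9970 − 21240) / 0.6667 = -16905 J.

W ≈ -16900 J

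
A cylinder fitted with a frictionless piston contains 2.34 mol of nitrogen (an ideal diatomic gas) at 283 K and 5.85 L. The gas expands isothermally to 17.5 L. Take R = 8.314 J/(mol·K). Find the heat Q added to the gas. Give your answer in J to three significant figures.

Q ≈ 6030 J

Isothermal ⇒ ΔU = 0, so Q = W = nRT ln(V₂/V₁).
Q = (2.34)(8.314)(283) ln(17.5/5.85) = 5506 × 1.096 = 6033 J.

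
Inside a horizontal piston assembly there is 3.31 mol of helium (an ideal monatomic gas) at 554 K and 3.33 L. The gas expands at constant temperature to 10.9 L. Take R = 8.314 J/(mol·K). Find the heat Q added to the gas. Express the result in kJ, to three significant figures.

Isothermal ⇒ ΔU = 0, so Q = W = nRT ln(V₂/V₁).
Q = (3.31)(8.314)(554) ln(10.9/3.33) = 15246 × 1.186 = 18078 J.

Q ≈ 18.1 kJ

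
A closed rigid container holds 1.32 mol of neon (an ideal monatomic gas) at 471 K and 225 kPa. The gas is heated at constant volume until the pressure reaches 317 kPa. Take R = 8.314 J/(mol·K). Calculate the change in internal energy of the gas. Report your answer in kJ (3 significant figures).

Constant volume ⇒ W = 0, so Q = ΔU = nCᵥΔT with Cᵥ = 3R/2 = 12.47 J/(mol·K).
At constant V, T₂/T₁ = P₂/P₁ ⇒ ΔT = T₁(P₂/P₁ − 1) = 471·(317/225 − 1) = 192.6 K.
ΔU = (1.32)(12.47)(192.6) = 3170 J.

ΔU ≈ 3.17 kJ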